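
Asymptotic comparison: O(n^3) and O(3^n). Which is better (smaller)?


cubic grows slower than exponential (base 3)
O(n^3) is asymptotically smaller; O(3^n) grows faster


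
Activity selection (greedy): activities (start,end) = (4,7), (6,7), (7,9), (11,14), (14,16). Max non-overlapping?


Greedy: pick earliest-ending, then skip overlaps.
Selected (4 activities): [(4, 7), (7, 9), (11, 14), (14, 16)]


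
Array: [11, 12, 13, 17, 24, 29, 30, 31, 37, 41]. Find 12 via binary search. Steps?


Search for 12:
[0,9] mid=4 arr[4]=24
[0,3] mid=1 arr[1]=12
Total: 2 comparisons


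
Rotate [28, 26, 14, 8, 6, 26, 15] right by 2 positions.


Right rotate by 2: [26, 15, 28, 26, 14, 8, 6]


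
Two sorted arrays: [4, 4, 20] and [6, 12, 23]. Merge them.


Compare heads, take smaller each step.
Merged: [4, 4, 6, 12, 20, 23]


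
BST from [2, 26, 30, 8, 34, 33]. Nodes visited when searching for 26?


BST root = 2
Search for 26: compare at each node
Path: [2, 26]


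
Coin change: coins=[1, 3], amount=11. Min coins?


dp[0]=0; dp[i]=1+min(dp[i-c] for c in coins)
...dp[6]=2, dp[7]=3, dp[8]=4, dp[9]=3, dp[10]=4, dp[11]=5
Minimum coins for 11 = 5


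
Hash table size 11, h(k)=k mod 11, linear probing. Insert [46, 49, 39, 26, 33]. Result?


Insertions: 46->slot 2; 49->slot 5; 39->slot 6; 26->slot 4; 33->slot 0
Table: [33, None, 46, None, 26, 49, 39, None, None, None, None]


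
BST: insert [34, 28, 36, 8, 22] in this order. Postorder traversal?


Root = 34; build tree by BST insertion.
Postorder traversal: [22, 8, 28, 36, 34]


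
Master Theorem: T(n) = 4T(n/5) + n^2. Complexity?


a=4, b=5, c=2. log_5(4)=0.861 < c=2. Case 3: O(n^c) = O(n^2)
Complexity: O(n^2)


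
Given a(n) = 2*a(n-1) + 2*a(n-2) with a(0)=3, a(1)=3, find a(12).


Build bottom-up:
...a(10)=34752, a(11)=94944, a(12)=2*94944+2*34752=259392


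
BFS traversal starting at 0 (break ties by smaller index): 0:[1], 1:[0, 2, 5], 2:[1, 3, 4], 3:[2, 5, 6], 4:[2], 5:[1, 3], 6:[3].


BFS queue: start with [0]
Visit order: [0, 1, 2, 5, 3, 4, 6]


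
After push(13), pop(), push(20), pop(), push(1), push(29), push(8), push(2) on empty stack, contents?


push(13) -> [13]
pop() returns 13 -> []
push(20) -> [20]
pop() returns 20 -> []
push(1) -> [1]
push(29) -> [1, 29]
push(8) -> [1, 29, 8]
push(2) -> [1, 29, 8, 2]
Final stack (bottom to top): [1, 29, 8, 2]


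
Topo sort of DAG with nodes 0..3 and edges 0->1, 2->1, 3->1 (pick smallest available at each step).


Kahn's algorithm, process smallest node first
Order: [0, 2, 3, 1]


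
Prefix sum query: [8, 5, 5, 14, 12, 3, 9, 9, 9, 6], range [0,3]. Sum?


Prefix sums: [0, 8, 13, 18, 32, 44, 47, 56, 65, 74, 80]
Sum[0..3] = prefix[4] - prefix[0] = 32 - 0 = 32


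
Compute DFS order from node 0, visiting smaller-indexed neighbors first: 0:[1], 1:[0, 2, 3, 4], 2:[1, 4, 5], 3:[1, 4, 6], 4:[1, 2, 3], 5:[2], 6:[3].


DFS stack-based: start with [0]
Visit order: [0, 1, 2, 4, 3, 6, 5]


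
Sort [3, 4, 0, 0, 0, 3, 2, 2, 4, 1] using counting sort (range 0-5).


Count array: [3, 1, 2, 2, 2, 0]
Reconstruct: [0, 0, 0, 1, 2, 2, 3, 3, 4, 4]


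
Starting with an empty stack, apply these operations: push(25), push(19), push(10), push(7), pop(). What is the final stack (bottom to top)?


push(25) -> [25]
push(19) -> [25, 19]
push(10) -> [25, 19, 10]
push(7) -> [25, 19, 10, 7]
pop() returns 7 -> [25, 19, 10]
Final stack (bottom to top): [25, 19, 10]


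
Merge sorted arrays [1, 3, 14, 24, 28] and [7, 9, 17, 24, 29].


Compare heads, take smaller each step.
Merged: [1, 3, 7, 9, 14, 17, 24, 24, 28, 29]


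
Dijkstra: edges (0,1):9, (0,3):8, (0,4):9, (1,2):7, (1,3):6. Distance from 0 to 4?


Dijkstra from 0:
Distances: {0: 0, 1: 9, 2: 16, 3: 8, 4: 9}
Shortest distance to 4 = 9, path = [0, 4]


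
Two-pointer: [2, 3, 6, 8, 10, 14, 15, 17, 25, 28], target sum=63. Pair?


Two pointers: lo=0, hi=9
No pair sums to 63


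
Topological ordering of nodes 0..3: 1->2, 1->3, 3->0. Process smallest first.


Kahn's algorithm, process smallest node first
Order: [1, 2, 3, 0]


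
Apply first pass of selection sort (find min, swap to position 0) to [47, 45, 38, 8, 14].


After one pass: [8, 45, 38, 47, 14]


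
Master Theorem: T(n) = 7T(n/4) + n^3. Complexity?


a=7, b=4, c=3. log_4(7)=1.404 < c=3. Case 3: O(n^c) = O(n^3)
Complexity: O(n^3)


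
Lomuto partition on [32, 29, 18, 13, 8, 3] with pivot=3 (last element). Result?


Elements <= 3 go left of pivot.
Result: [3, 29, 18, 13, 8, 32], pivot at index 0


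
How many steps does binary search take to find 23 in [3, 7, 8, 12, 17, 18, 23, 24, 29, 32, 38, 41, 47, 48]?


Search for 23:
[0,13] mid=6 arr[6]=23
Total: 1 comparisons


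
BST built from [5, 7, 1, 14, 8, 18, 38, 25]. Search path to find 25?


BST root = 5
Search for 25: compare at each node
Path: [5, 7, 14, 18, 38, 25]


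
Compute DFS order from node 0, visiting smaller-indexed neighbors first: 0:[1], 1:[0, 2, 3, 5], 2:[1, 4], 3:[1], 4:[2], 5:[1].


DFS stack-based: start with [0]
Visit order: [0, 1, 2, 4, 3, 5]


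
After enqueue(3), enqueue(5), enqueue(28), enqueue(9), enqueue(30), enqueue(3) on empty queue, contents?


enqueue(3) -> [3]
enqueue(5) -> [3, 5]
enqueue(28) -> [3, 5, 28]
enqueue(9) -> [3, 5, 28, 9]
enqueue(30) -> [3, 5, 28, 9, 30]
enqueue(3) -> [3, 5, 28, 9, 30, 3]
Final queue (front to back): [3, 5, 28, 9, 30, 3]


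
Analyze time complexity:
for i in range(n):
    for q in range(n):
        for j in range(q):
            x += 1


Per nesting level: O(n) * O(n) * O(n) [triangular over q] = O(n^3)
Complexity: O(n^3)


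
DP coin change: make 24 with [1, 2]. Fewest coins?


dp[0]=0; dp[i]=1+min(dp[i-c] for c in coins)
...dp[19]=10, dp[20]=10, dp[21]=11, dp[22]=11, dp[23]=12, dp[24]=12
Minimum coins for 24 = 12


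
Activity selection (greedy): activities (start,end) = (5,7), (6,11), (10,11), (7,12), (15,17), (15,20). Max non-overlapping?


Greedy: pick earliest-ending, then skip overlaps.
Selected (3 activities): [(5, 7), (10, 11), (15, 17)]


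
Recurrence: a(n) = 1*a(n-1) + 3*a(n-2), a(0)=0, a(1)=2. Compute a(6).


Build bottom-up:
...a(4)=14, a(5)=38, a(6)=1*38+3*14=80


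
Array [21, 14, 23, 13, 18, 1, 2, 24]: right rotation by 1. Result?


Right rotate by 1: [24, 21, 14, 23, 13, 18, 1, 2]


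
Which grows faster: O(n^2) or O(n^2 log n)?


quadratic grows slower than n^2 log n
O(n^2) is asymptotically smaller; O(n^2 log n) grows faster


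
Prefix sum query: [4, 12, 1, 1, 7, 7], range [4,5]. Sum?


Prefix sums: [0, 4, 16, 17, 18, 25, 32]
Sum[4..5] = prefix[6] - prefix[4] = 32 - 18 = 14


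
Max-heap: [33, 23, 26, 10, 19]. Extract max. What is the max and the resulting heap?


Max = 33
Replace root with last, heapify down
Resulting heap: [26, 23, 19, 10]


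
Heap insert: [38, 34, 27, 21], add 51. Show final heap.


Append 51: [38, 34, 27, 21, 51]
Bubble up: swap idx 4(51) with idx 1(34); swap idx 1(51) with idx 0(38)
Result: [51, 38, 27, 21, 34]


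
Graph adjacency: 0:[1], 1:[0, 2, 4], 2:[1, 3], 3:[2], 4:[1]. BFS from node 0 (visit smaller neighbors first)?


BFS queue: start with [0]
Visit order: [0, 1, 2, 4, 3]


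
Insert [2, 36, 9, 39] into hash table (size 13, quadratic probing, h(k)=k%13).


Insertions: 2->slot 2; 36->slot 10; 9->slot 9; 39->slot 0
Table: [39, None, 2, None, None, None, None, None, None, 9, 36, None, None]


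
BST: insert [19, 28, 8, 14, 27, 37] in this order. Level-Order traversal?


Root = 19; build tree by BST insertion.
Level-Order traversal: [19, 8, 28, 14, 27, 37]


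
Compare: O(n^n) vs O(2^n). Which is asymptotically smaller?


exponential grows slower than n^n
O(2^n) is asymptotically smaller; O(n^n) grows faster


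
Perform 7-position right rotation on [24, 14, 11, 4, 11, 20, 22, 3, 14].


Right rotate by 7: [11, 4, 11, 20, 22, 3, 14, 24, 14]


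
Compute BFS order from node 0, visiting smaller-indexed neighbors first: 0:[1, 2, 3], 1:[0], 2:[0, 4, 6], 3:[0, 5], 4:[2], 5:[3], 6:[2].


BFS queue: start with [0]
Visit order: [0, 1, 2, 3, 4, 6, 5]


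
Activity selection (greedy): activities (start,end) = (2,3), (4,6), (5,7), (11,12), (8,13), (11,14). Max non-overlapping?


Greedy: pick earliest-ending, then skip overlaps.
Selected (3 activities): [(2, 3), (4, 6), (11, 12)]


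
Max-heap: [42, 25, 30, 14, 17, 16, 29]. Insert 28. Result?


Append 28: [42, 25, 30, 14, 17, 16, 29, 28]
Bubble up: swap idx 7(28) with idx 3(14); swap idx 3(28) with idx 1(25)
Result: [42, 28, 30, 25, 17, 16, 29, 14]


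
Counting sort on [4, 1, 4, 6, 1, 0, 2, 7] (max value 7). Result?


Count array: [1, 2, 1, 0, 2, 0, 1, 1]
Reconstruct: [0, 1, 1, 2, 4, 4, 6, 7]


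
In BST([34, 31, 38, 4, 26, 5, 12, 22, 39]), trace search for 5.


BST root = 34
Search for 5: compare at each node
Path: [34, 31, 4, 26, 5]


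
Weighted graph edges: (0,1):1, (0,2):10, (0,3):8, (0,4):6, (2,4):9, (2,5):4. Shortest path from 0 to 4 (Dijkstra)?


Dijkstra from 0:
Distances: {0: 0, 1: 1, 2: 10, 3: 8, 4: 6, 5: 14}
Shortest distance to 4 = 6, path = [0, 4]


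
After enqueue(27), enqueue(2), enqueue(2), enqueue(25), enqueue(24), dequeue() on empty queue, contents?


enqueue(27) -> [27]
enqueue(2) -> [27, 2]
enqueue(2) -> [27, 2, 2]
enqueue(25) -> [27, 2, 2, 25]
enqueue(24) -> [27, 2, 2, 25, 24]
dequeue() returns 27 -> [2, 2, 25, 24]
Final queue (front to back): [2, 2, 25, 24]


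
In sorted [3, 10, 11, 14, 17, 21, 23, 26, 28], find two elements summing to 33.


Two pointers: lo=0, hi=8
Found pair: (10, 23) summing to 33


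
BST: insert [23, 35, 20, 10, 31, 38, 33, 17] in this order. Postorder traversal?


Root = 23; build tree by BST insertion.
Postorder traversal: [17, 10, 20, 33, 31, 38, 35, 23]


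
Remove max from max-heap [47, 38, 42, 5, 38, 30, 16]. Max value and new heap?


Max = 47
Replace root with last, heapify down
Resulting heap: [42, 38, 30, 5, 38, 16]


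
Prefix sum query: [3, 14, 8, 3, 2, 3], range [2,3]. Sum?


Prefix sums: [0, 3, 17, 25, 28, 30, 33]
Sum[2..3] = prefix[4] - prefix[2] = 28 - 17 = 11


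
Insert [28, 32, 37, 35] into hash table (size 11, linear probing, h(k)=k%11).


Insertions: 28->slot 6; 32->slot 10; 37->slot 4; 35->slot 2
Table: [None, None, 35, None, 37, None, 28, None, None, None, 32]


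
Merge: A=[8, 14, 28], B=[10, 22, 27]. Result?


Compare heads, take smaller each step.
Merged: [8, 10, 14, 22, 27, 28]


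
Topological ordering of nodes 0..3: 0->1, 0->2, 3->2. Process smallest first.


Kahn's algorithm, process smallest node first
Order: [0, 1, 3, 2]


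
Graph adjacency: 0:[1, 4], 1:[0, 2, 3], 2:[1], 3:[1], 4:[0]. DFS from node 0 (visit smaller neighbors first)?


DFS stack-based: start with [0]
Visit order: [0, 1, 2, 3, 4]


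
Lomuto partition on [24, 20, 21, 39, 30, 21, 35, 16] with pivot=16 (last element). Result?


Elements <= 16 go left of pivot.
Result: [16, 20, 21, 39, 30, 21, 35, 24], pivot at index 0


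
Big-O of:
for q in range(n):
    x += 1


Per nesting level: O(n) = O(n)
Complexity: O(n)


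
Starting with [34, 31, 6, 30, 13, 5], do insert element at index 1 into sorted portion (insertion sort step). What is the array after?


After one pass: [31, 34, 6, 30, 13, 5]


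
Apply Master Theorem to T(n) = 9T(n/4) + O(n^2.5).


a=9, b=4, c=2.5. log_4(9)=1.585 < c=2.5. Case 3: O(n^c) = O(n^2.500)
Complexity: O(n^2.500)


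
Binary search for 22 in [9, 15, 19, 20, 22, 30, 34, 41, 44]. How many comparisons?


Search for 22:
[0,8] mid=4 arr[4]=22
Total: 1 comparisons


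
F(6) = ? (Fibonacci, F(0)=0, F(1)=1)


F(n)=F(n-1)+F(n-2)
...F(4)=3, F(5)=5, F(6)=8


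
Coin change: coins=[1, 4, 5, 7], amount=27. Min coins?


dp[0]=0; dp[i]=1+min(dp[i-c] for c in coins)
...dp[22]=4, dp[23]=4, dp[24]=4, dp[25]=4, dp[26]=4, dp[27]=5
Minimum coins for 27 = 5


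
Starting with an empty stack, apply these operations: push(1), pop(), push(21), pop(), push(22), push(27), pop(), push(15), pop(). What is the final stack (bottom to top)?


push(1) -> [1]
pop() returns 1 -> []
push(21) -> [21]
pop() returns 21 -> []
push(22) -> [22]
push(27) -> [22, 27]
pop() returns 27 -> [22]
push(15) -> [22, 15]
pop() returns 15 -> [22]
Final stack (bottom to top): [22]


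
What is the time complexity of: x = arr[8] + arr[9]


Analysis: constant-time operation, no loop
Complexity: O(1)


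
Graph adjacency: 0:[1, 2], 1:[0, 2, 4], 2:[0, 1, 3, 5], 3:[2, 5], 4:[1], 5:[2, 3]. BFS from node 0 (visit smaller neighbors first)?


BFS queue: start with [0]
Visit order: [0, 1, 2, 4, 3, 5]


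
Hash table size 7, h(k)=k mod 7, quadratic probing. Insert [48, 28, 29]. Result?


Insertions: 48->slot 6; 28->slot 0; 29->slot 1
Table: [28, 29, None, None, None, None, 48]


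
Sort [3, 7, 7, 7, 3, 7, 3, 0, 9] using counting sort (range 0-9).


Count array: [1, 0, 0, 3, 0, 0, 0, 4, 0, 1]
Reconstruct: [0, 3, 3, 3, 7, 7, 7, 7, 9]


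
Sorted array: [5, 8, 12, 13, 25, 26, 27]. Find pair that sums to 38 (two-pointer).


Two pointers: lo=0, hi=6
Found pair: (12, 26) summing to 38


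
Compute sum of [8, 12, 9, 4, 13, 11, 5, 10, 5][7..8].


Prefix sums: [0, 8, 20, 29, 33, 46, 57, 62, 72, 77]
Sum[7..8] = prefix[9] - prefix[7] = 77 - 62 = 15


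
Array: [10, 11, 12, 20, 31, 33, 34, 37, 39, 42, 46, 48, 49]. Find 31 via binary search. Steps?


Search for 31:
[0,12] mid=6 arr[6]=34
[0,5] mid=2 arr[2]=12
[3,5] mid=4 arr[4]=31
Total: 3 comparisons


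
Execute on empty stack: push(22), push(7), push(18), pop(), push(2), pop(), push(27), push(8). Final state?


push(22) -> [22]
push(7) -> [22, 7]
push(18) -> [22, 7, 18]
pop() returns 18 -> [22, 7]
push(2) -> [22, 7, 2]
pop() returns 2 -> [22, 7]
push(27) -> [22, 7, 27]
push(8) -> [22, 7, 27, 8]
Final stack (bottom to top): [22, 7, 27, 8]


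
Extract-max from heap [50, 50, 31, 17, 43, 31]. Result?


Max = 50
Replace root with last, heapify down
Resulting heap: [50, 43, 31, 17, 31]


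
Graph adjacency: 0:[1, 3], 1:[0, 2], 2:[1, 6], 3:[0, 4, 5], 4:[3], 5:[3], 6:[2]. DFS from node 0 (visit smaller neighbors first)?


DFS stack-based: start with [0]
Visit order: [0, 1, 2, 6, 3, 4, 5]


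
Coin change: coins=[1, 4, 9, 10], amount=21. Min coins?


dp[0]=0; dp[i]=1+min(dp[i-c] for c in coins)
...dp[16]=4, dp[17]=3, dp[18]=2, dp[19]=2, dp[20]=2, dp[21]=3
Minimum coins for 21 = 3


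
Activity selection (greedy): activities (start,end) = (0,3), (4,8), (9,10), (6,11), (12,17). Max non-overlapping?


Greedy: pick earliest-ending, then skip overlaps.
Selected (4 activities): [(0, 3), (4, 8), (9, 10), (12, 17)]


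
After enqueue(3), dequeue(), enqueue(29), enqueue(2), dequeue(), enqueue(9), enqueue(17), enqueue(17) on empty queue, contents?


enqueue(3) -> [3]
dequeue() returns 3 -> []
enqueue(29) -> [29]
enqueue(2) -> [29, 2]
dequeue() returns 29 -> [2]
enqueue(9) -> [2, 9]
enqueue(17) -> [2, 9, 17]
enqueue(17) -> [2, 9, 17, 17]
Final queue (front to back): [2, 9, 17, 17]


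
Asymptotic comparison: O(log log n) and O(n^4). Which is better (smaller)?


double-logarithmic grows slower than quartic
O(log log n) is asymptotically smaller; O(n^4) grows faster


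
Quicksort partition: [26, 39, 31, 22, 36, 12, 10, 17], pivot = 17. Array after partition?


Elements <= 17 go left of pivot.
Result: [12, 10, 17, 22, 36, 26, 39, 31], pivot at index 2


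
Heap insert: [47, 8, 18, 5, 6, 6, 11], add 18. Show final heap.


Append 18: [47, 8, 18, 5, 6, 6, 11, 18]
Bubble up: swap idx 7(18) with idx 3(5); swap idx 3(18) with idx 1(8)
Result: [47, 18, 18, 8, 6, 6, 11, 5]


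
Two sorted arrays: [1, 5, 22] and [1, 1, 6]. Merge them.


Compare heads, take smaller each step.
Merged: [1, 1, 1, 5, 6, 22]


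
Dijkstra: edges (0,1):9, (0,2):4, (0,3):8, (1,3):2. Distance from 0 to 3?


Dijkstra from 0:
Distances: {0: 0, 1: 9, 2: 4, 3: 8}
Shortest distance to 3 = 8, path = [0, 3]


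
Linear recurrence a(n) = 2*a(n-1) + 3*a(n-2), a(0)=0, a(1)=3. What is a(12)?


Build bottom-up:
...a(10)=44286, a(11)=132861, a(12)=2*132861+3*44286=398580


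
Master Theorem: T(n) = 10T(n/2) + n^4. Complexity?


a=10, b=2, c=4. log_2(10)=3.322 < c=4. Case 3: O(n^c) = O(n^4)
Complexity: O(n^4)


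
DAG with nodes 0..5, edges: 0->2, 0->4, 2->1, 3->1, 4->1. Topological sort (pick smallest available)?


Kahn's algorithm, process smallest node first
Order: [0, 2, 3, 4, 1, 5]


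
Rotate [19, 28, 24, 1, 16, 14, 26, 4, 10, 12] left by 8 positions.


Left rotate by 8: [10, 12, 19, 28, 24, 1, 16, 14, 26, 4]


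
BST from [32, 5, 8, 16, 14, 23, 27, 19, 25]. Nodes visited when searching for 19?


BST root = 32
Search for 19: compare at each node
Path: [32, 5, 8, 16, 23, 19]


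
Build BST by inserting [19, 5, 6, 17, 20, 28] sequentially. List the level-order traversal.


Root = 19; build tree by BST insertion.
Level-Order traversal: [19, 5, 20, 6, 28, 17]


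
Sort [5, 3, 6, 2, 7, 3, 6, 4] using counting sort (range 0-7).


Count array: [0, 0, 1, 2, 1, 1, 2, 1]
Reconstruct: [2, 3, 3, 4, 5, 6, 6, 7]


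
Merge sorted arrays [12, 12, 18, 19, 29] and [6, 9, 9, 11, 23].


Compare heads, take smaller each step.
Merged: [6, 9, 9, 11, 12, 12, 18, 19, 23, 29]


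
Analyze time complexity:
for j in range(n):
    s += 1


Per nesting level: O(n) = O(n)
Complexity: O(n)


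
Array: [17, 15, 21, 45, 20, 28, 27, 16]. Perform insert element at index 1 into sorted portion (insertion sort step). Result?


After one pass: [15, 17, 21, 45, 20, 28, 27, 16]


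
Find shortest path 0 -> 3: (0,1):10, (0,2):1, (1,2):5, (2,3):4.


Dijkstra from 0:
Distances: {0: 0, 1: 6, 2: 1, 3: 5}
Shortest distance to 3 = 5, path = [0, 2, 3]


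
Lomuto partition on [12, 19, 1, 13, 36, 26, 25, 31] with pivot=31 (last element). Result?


Elements <= 31 go left of pivot.
Result: [12, 19, 1, 13, 26, 25, 31, 36], pivot at index 6


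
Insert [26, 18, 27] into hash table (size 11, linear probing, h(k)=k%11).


Insertions: 26->slot 4; 18->slot 7; 27->slot 5
Table: [None, None, None, None, 26, 27, None, 18, None, None, None]


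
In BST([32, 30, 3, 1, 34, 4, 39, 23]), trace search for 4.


BST root = 32
Search for 4: compare at each node
Path: [32, 30, 3, 4]


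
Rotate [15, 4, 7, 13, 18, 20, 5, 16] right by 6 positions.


Right rotate by 6: [7, 13, 18, 20, 5, 16, 15, 4]


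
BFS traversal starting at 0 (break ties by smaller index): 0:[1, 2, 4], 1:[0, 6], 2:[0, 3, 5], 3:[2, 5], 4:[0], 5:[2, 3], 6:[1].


BFS queue: start with [0]
Visit order: [0, 1, 2, 4, 6, 3, 5]


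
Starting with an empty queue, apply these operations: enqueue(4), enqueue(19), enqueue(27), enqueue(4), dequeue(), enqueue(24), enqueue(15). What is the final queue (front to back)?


enqueue(4) -> [4]
enqueue(19) -> [4, 19]
enqueue(27) -> [4, 19, 27]
enqueue(4) -> [4, 19, 27, 4]
dequeue() returns 4 -> [19, 27, 4]
enqueue(24) -> [19, 27, 4, 24]
enqueue(15) -> [19, 27, 4, 24, 15]
Final queue (front to back): [19, 27, 4, 24, 15]


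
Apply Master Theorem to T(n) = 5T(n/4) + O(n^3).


a=5, b=4, c=3. log_4(5)=1.161 < c=3. Case 3: O(n^c) = O(n^3)
Complexity: O(n^3)


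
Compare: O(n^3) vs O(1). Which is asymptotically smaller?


constant grows slower than cubic
O(1) is asymptotically smaller; O(n^3) grows faster


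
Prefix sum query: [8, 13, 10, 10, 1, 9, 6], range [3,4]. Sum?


Prefix sums: [0, 8, 21, 31, 41, 42, 51, 57]
Sum[3..4] = prefix[5] - prefix[3] = 42 - 31 = 11


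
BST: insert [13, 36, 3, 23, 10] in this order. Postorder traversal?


Root = 13; build tree by BST insertion.
Postorder traversal: [10, 3, 23, 36, 13]


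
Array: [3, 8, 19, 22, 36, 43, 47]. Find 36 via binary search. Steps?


Search for 36:
[0,6] mid=3 arr[3]=22
[4,6] mid=5 arr[5]=43
[4,4] mid=4 arr[4]=36
Total: 3 comparisons


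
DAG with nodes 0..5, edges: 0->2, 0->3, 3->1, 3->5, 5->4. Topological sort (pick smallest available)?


Kahn's algorithm, process smallest node first
Order: [0, 2, 3, 1, 5, 4]


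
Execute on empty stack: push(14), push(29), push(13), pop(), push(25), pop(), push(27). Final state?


push(14) -> [14]
push(29) -> [14, 29]
push(13) -> [14, 29, 13]
pop() returns 13 -> [14, 29]
push(25) -> [14, 29, 25]
pop() returns 25 -> [14, 29]
push(27) -> [14, 29, 27]
Final stack (bottom to top): [14, 29, 27]


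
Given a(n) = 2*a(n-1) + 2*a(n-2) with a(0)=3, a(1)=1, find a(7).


Build bottom-up:
...a(5)=140, a(6)=384, a(7)=2*384+2*140=1048


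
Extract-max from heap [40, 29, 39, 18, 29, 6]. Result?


Max = 40
Replace root with last, heapify down
Resulting heap: [39, 29, 6, 18, 29]


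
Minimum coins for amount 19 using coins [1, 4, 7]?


dp[0]=0; dp[i]=1+min(dp[i-c] for c in coins)
...dp[14]=2, dp[15]=3, dp[16]=4, dp[17]=5, dp[18]=3, dp[19]=4
Minimum coins for 19 = 4


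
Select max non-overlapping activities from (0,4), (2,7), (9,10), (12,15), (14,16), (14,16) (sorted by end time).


Greedy: pick earliest-ending, then skip overlaps.
Selected (3 activities): [(0, 4), (9, 10), (12, 15)]


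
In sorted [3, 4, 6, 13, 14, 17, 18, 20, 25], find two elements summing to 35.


Two pointers: lo=0, hi=8
Found pair: (17, 18) summing to 35


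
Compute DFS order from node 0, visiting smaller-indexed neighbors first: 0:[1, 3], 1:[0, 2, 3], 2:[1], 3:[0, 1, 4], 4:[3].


DFS stack-based: start with [0]
Visit order: [0, 1, 2, 3, 4]


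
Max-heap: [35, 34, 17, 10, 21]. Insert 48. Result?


Append 48: [35, 34, 17, 10, 21, 48]
Bubble up: swap idx 5(48) with idx 2(17); swap idx 2(48) with idx 0(35)
Result: [48, 34, 35, 10, 21, 17]


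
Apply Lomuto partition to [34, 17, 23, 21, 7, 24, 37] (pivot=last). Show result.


Elements <= 37 go left of pivot.
Result: [34, 17, 23, 21, 7, 24, 37], pivot at index 6


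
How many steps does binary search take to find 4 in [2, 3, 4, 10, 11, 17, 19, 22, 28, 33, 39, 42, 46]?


Search for 4:
[0,12] mid=6 arr[6]=19
[0,5] mid=2 arr[2]=4
Total: 2 comparisons


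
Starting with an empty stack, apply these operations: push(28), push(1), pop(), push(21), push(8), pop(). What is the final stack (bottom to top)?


push(28) -> [28]
push(1) -> [28, 1]
pop() returns 1 -> [28]
push(21) -> [28, 21]
push(8) -> [28, 21, 8]
pop() returns 8 -> [28, 21]
Final stack (bottom to top): [28, 21]


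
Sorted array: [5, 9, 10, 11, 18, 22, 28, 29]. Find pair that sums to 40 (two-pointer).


Two pointers: lo=0, hi=7
Found pair: (11, 29) summing to 40


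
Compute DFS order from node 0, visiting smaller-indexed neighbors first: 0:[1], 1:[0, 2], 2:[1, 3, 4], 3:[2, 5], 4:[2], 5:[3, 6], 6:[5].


DFS stack-based: start with [0]
Visit order: [0, 1, 2, 3, 5, 6, 4]


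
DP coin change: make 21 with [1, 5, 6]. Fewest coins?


dp[0]=0; dp[i]=1+min(dp[i-c] for c in coins)
...dp[16]=3, dp[17]=3, dp[18]=3, dp[19]=4, dp[20]=4, dp[21]=4
Minimum coins for 21 = 4


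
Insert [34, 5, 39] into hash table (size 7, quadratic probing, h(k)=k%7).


Insertions: 34->slot 6; 5->slot 5; 39->slot 4
Table: [None, None, None, None, 39, 5, 34]


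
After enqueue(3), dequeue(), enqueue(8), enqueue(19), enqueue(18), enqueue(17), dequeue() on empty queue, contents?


enqueue(3) -> [3]
dequeue() returns 3 -> []
enqueue(8) -> [8]
enqueue(19) -> [8, 19]
enqueue(18) -> [8, 19, 18]
enqueue(17) -> [8, 19, 18, 17]
dequeue() returns 8 -> [19, 18, 17]
Final queue (front to back): [19, 18, 17]


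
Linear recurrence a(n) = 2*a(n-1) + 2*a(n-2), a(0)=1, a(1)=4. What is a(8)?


Build bottom-up:
...a(6)=568, a(7)=1552, a(8)=2*1552+2*568=4240


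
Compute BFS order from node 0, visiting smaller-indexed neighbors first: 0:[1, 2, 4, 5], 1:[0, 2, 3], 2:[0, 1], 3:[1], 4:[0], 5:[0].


BFS queue: start with [0]
Visit order: [0, 1, 2, 4, 5, 3]


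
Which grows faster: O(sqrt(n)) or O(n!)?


sublinear grows slower than factorial
O(sqrt(n)) is asymptotically smaller; O(n!) grows faster


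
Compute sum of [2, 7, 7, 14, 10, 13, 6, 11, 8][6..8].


Prefix sums: [0, 2, 9, 16, 30, 40, 53, 59, 70, 78]
Sum[6..8] = prefix[9] - prefix[6] = 78 - 53 = 25


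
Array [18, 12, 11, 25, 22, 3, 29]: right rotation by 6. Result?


Right rotate by 6: [12, 11, 25, 22, 3, 29, 18]


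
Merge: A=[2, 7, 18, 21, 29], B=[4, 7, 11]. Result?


Compare heads, take smaller each step.
Merged: [2, 4, 7, 7, 11, 18, 21, 29]


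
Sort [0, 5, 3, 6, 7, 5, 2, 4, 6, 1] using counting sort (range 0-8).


Count array: [1, 1, 1, 1, 1, 2, 2, 1, 0]
Reconstruct: [0, 1, 2, 3, 4, 5, 5, 6, 6, 7]


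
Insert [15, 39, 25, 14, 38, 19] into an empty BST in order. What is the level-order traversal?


Root = 15; build tree by BST insertion.
Level-Order traversal: [15, 14, 39, 25, 19, 38]


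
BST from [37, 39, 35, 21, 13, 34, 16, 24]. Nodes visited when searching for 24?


BST root = 37
Search for 24: compare at each node
Path: [37, 35, 21, 34, 24]


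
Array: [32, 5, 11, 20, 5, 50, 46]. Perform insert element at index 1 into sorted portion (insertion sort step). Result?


After one pass: [5, 32, 11, 20, 5, 50, 46]


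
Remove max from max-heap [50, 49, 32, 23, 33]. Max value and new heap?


Max = 50
Replace root with last, heapify down
Resulting heap: [49, 33, 32, 23]


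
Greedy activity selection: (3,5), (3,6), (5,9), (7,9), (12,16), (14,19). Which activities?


Greedy: pick earliest-ending, then skip overlaps.
Selected (3 activities): [(3, 5), (5, 9), (12, 16)]


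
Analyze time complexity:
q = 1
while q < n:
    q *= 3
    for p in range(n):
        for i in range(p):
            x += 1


Per nesting level: O(log n) * O(n) * O(n) [triangular over p] = O(n^2 log n)
Complexity: O(n^2 log n)


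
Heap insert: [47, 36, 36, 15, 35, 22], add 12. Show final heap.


Append 12: [47, 36, 36, 15, 35, 22, 12]
Bubble up: no swaps needed
Result: [47, 36, 36, 15, 35, 22, 12]


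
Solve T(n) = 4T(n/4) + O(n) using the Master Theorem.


a=4, b=4, c=1. log_4(4)=1 = c=1. Case 2: O(n^c log n) = O(n log n)
Complexity: O(n log n)


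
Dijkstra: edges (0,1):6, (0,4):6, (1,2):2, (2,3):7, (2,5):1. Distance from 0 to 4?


Dijkstra from 0:
Distances: {0: 0, 1: 6, 2: 8, 3: 15, 4: 6, 5: 9}
Shortest distance to 4 = 6, path = [0, 4]


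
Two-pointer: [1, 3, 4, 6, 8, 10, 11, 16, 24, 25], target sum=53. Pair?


Two pointers: lo=0, hi=9
No pair sums to 53


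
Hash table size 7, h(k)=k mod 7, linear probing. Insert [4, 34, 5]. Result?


Insertions: 4->slot 4; 34->slot 6; 5->slot 5
Table: [None, None, None, None, 4, 5, 34]


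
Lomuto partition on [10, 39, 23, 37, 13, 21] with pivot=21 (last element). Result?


Elements <= 21 go left of pivot.
Result: [10, 13, 21, 37, 39, 23], pivot at index 2


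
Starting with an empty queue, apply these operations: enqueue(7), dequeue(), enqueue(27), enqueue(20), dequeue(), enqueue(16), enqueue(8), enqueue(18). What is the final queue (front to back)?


enqueue(7) -> [7]
dequeue() returns 7 -> []
enqueue(27) -> [27]
enqueue(20) -> [27, 20]
dequeue() returns 27 -> [20]
enqueue(16) -> [20, 16]
enqueue(8) -> [20, 16, 8]
enqueue(18) -> [20, 16, 8, 18]
Final queue (front to back): [20, 16, 8, 18]


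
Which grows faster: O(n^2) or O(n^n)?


quadratic grows slower than n^n
O(n^2) is asymptotically smaller; O(n^n) grows faster


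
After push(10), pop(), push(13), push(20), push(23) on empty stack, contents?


push(10) -> [10]
pop() returns 10 -> []
push(13) -> [13]
push(20) -> [13, 20]
push(23) -> [13, 20, 23]
Final stack (bottom to top): [13, 20, 23]


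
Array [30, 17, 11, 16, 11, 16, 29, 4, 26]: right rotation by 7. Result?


Right rotate by 7: [11, 16, 11, 16, 29, 4, 26, 30, 17]


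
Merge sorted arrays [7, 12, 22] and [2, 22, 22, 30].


Compare heads, take smaller each step.
Merged: [2, 7, 12, 22, 22, 22, 30]


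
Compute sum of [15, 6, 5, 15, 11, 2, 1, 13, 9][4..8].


Prefix sums: [0, 15, 21, 26, 41, 52, 54, 55, 68, 77]
Sum[4..8] = prefix[9] - prefix[4] = 77 - 41 = 36


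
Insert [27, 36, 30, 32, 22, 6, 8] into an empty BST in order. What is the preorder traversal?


Root = 27; build tree by BST insertion.
Preorder traversal: [27, 22, 6, 8, 36, 30, 32]


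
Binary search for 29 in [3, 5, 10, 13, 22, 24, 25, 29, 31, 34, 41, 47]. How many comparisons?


Search for 29:
[0,11] mid=5 arr[5]=24
[6,11] mid=8 arr[8]=31
[6,7] mid=6 arr[6]=25
[7,7] mid=7 arr[7]=29
Total: 4 comparisons


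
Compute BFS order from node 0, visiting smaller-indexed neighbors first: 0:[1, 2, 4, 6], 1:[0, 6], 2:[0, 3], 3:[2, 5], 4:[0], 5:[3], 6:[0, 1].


BFS queue: start with [0]
Visit order: [0, 1, 2, 4, 6, 3, 5]


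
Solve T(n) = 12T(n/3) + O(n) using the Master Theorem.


a=12, b=3, c=1. log_3(12)=2.262 > c=1. Case 1: O(n^log_b(a)) = O(n^2.262)
Complexity: O(n^2.262)


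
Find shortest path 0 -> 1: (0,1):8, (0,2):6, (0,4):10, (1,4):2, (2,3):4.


Dijkstra from 0:
Distances: {0: 0, 1: 8, 2: 6, 3: 10, 4: 10}
Shortest distance to 1 = 8, path = [0, 1]


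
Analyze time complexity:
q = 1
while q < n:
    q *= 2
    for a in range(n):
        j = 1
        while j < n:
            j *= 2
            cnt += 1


Per nesting level: O(log n) * O(n) * O(log n) = O(n (log n)^2)
Complexity: O(n (log n)^2)


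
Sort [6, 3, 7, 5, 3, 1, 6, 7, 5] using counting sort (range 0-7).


Count array: [0, 1, 0, 2, 0, 2, 2, 2]
Reconstruct: [1, 3, 3, 5, 5, 6, 6, 7, 7]


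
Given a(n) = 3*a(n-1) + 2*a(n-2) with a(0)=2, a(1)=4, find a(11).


Build bottom-up:
...a(9)=114568, a(10)=408040, a(11)=3*408040+2*114568=1453256


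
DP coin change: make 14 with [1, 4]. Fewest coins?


dp[0]=0; dp[i]=1+min(dp[i-c] for c in coins)
...dp[9]=3, dp[10]=4, dp[11]=5, dp[12]=3, dp[13]=4, dp[14]=5
Minimum coins for 14 = 5


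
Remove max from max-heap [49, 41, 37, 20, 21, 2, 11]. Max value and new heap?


Max = 49
Replace root with last, heapify down
Resulting heap: [41, 21, 37, 20, 11, 2]


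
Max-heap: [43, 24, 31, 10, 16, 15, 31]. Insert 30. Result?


Append 30: [43, 24, 31, 10, 16, 15, 31, 30]
Bubble up: swap idx 7(30) with idx 3(10); swap idx 3(30) with idx 1(24)
Result: [43, 30, 31, 24, 16, 15, 31, 10]


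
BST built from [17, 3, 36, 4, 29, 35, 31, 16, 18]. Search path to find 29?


BST root = 17
Search for 29: compare at each node
Path: [17, 36, 29]


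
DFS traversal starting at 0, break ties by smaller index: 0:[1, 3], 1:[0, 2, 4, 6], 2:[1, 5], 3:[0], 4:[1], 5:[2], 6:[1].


DFS stack-based: start with [0]
Visit order: [0, 1, 2, 5, 4, 6, 3]


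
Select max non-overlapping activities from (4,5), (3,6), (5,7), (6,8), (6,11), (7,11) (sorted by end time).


Greedy: pick earliest-ending, then skip overlaps.
Selected (3 activities): [(4, 5), (5, 7), (7, 11)]


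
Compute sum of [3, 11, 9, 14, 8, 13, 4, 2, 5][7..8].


Prefix sums: [0, 3, 14, 23, 37, 45, 58, 62, 64, 69]
Sum[7..8] = prefix[9] - prefix[7] = 69 - 62 = 7


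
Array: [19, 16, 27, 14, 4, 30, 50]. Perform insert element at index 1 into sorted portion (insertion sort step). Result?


After one pass: [16, 19, 27, 14, 4, 30, 50]


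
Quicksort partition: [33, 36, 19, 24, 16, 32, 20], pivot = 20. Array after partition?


Elements <= 20 go left of pivot.
Result: [19, 16, 20, 24, 36, 32, 33], pivot at index 2


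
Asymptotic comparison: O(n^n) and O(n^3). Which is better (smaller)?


cubic grows slower than n^n
O(n^3) is asymptotically smaller; O(n^n) grows faster


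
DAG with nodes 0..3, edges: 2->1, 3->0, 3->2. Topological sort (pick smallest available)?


Kahn's algorithm, process smallest node first
Order: [3, 0, 2, 1]


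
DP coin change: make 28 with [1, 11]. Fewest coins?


dp[0]=0; dp[i]=1+min(dp[i-c] for c in coins)
...dp[23]=3, dp[24]=4, dp[25]=5, dp[26]=6, dp[27]=7, dp[28]=8
Minimum coins for 28 = 8


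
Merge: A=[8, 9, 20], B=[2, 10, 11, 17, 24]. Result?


Compare heads, take smaller each step.
Merged: [2, 8, 9, 10, 11, 17, 20, 24]


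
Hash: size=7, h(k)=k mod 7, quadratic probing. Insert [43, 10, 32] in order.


Insertions: 43->slot 1; 10->slot 3; 32->slot 4
Table: [None, 43, None, 10, 32, None, None]


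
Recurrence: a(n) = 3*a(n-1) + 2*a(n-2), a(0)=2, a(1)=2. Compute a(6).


Build bottom-up:
...a(4)=122, a(5)=434, a(6)=3*434+2*122=1546


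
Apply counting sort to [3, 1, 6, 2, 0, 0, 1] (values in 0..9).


Count array: [2, 2, 1, 1, 0, 0, 1, 0, 0, 0]
Reconstruct: [0, 0, 1, 1, 2, 3, 6]


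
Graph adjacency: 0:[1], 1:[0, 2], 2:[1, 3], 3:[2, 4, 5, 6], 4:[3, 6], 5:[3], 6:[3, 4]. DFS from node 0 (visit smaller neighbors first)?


DFS stack-based: start with [0]
Visit order: [0, 1, 2, 3, 4, 6, 5]


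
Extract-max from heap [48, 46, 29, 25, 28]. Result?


Max = 48
Replace root with last, heapify down
Resulting heap: [46, 28, 29, 25]


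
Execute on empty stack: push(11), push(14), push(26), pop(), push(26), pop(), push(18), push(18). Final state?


push(11) -> [11]
push(14) -> [11, 14]
push(26) -> [11, 14, 26]
pop() returns 26 -> [11, 14]
push(26) -> [11, 14, 26]
pop() returns 26 -> [11, 14]
push(18) -> [11, 14, 18]
push(18) -> [11, 14, 18, 18]
Final stack (bottom to top): [11, 14, 18, 18]


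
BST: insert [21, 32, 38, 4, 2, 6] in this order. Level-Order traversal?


Root = 21; build tree by BST insertion.
Level-Order traversal: [21, 4, 32, 2, 6, 38]


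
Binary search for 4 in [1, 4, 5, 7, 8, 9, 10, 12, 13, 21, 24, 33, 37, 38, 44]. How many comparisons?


Search for 4:
[0,14] mid=7 arr[7]=12
[0,6] mid=3 arr[3]=7
[0,2] mid=1 arr[1]=4
Total: 3 comparisons


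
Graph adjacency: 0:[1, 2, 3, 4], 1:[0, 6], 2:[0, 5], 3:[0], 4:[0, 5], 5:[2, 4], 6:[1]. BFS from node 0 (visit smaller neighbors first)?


BFS queue: start with [0]
Visit order: [0, 1, 2, 3, 4, 6, 5]


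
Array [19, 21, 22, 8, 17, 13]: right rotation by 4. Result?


Right rotate by 4: [22, 8, 17, 13, 19, 21]


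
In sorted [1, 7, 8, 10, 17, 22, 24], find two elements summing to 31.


Two pointers: lo=0, hi=6
Found pair: (7, 24) summing to 31


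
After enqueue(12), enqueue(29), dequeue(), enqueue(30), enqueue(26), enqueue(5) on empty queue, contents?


enqueue(12) -> [12]
enqueue(29) -> [12, 29]
dequeue() returns 12 -> [29]
enqueue(30) -> [29, 30]
enqueue(26) -> [29, 30, 26]
enqueue(5) -> [29, 30, 26, 5]
Final queue (front to back): [29, 30, 26, 5]


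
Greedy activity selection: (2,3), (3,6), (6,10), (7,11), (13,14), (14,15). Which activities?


Greedy: pick earliest-ending, then skip overlaps.
Selected (5 activities): [(2, 3), (3, 6), (6, 10), (13, 14), (14, 15)]


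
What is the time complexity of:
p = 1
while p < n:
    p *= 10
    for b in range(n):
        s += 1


Per nesting level: O(log n) * O(n) = O(n log n)
Complexity: O(n log n)


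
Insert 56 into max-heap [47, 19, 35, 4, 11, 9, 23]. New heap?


Append 56: [47, 19, 35, 4, 11, 9, 23, 56]
Bubble up: swap idx 7(56) with idx 3(4); swap idx 3(56) with idx 1(19); swap idx 1(56) with idx 0(47)
Result: [56, 47, 35, 19, 11, 9, 23, 4]


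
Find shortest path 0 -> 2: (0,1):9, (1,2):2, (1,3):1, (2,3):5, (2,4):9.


Dijkstra from 0:
Distances: {0: 0, 1: 9, 2: 11, 3: 10, 4: 20}
Shortest distance to 2 = 11, path = [0, 1, 2]


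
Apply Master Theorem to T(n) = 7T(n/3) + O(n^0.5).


a=7, b=3, c=0.5. log_3(7)=1.771 > c=0.5. Case 1: O(n^log_b(a)) = O(n^1.771)
Complexity: O(n^1.771)


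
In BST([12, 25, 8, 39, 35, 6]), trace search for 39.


BST root = 12
Search for 39: compare at each node
Path: [12, 25, 39]


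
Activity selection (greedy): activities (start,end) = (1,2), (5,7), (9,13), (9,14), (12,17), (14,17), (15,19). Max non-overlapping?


Greedy: pick earliest-ending, then skip overlaps.
Selected (4 activities): [(1, 2), (5, 7), (9, 13), (14, 17)]


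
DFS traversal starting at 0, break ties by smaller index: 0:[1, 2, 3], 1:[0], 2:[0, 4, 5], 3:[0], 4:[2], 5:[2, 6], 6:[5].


DFS stack-based: start with [0]
Visit order: [0, 1, 2, 4, 5, 6, 3]


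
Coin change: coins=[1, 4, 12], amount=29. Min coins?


dp[0]=0; dp[i]=1+min(dp[i-c] for c in coins)
...dp[24]=2, dp[25]=3, dp[26]=4, dp[27]=5, dp[28]=3, dp[29]=4
Minimum coins for 29 = 4


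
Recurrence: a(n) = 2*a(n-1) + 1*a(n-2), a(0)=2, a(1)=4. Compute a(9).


Build bottom-up:
...a(7)=816, a(8)=1970, a(9)=2*1970+1*816=4756


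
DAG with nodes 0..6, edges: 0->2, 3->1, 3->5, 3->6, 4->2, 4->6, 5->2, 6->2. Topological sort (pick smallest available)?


Kahn's algorithm, process smallest node first
Order: [0, 3, 1, 4, 5, 6, 2]


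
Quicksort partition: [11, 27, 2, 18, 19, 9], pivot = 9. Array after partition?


Elements <= 9 go left of pivot.
Result: [2, 9, 11, 18, 19, 27], pivot at index 1


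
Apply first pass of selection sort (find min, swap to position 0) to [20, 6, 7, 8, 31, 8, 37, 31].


After one pass: [6, 20, 7, 8, 31, 8, 37, 31]


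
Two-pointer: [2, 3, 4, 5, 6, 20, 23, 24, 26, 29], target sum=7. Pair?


Two pointers: lo=0, hi=9
Found pair: (2, 5) summing to 7


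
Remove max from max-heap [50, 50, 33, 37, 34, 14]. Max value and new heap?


Max = 50
Replace root with last, heapify down
Resulting heap: [50, 37, 33, 14, 34]


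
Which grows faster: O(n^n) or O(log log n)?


double-logarithmic grows slower than n^n
O(log log n) is asymptotically smaller; O(n^n) grows faster


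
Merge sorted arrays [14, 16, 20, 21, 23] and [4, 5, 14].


Compare heads, take smaller each step.
Merged: [4, 5, 14, 14, 16, 20, 21, 23]


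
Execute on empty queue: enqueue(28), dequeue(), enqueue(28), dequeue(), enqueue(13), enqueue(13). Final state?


enqueue(28) -> [28]
dequeue() returns 28 -> []
enqueue(28) -> [28]
dequeue() returns 28 -> []
enqueue(13) -> [13]
enqueue(13) -> [13, 13]
Final queue (front to back): [13, 13]


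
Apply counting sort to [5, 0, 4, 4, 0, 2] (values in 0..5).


Count array: [2, 0, 1, 0, 2, 1]
Reconstruct: [0, 0, 2, 4, 4, 5]


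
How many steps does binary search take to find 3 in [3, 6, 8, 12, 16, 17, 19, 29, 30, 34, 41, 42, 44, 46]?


Search for 3:
[0,13] mid=6 arr[6]=19
[0,5] mid=2 arr[2]=8
[0,1] mid=0 arr[0]=3
Total: 3 comparisons


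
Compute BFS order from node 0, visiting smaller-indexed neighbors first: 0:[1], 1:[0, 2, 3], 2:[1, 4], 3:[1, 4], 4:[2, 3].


BFS queue: start with [0]
Visit order: [0, 1, 2, 3, 4]


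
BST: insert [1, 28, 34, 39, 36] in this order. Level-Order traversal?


Root = 1; build tree by BST insertion.
Level-Order traversal: [1, 28, 34, 39, 36]


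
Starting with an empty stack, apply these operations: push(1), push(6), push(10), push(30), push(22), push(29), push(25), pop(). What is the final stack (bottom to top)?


push(1) -> [1]
push(6) -> [1, 6]
push(10) -> [1, 6, 10]
push(30) -> [1, 6, 10, 30]
push(22) -> [1, 6, 10, 30, 22]
push(29) -> [1, 6, 10, 30, 22, 29]
push(25) -> [1, 6, 10, 30, 22, 29, 25]
pop() returns 25 -> [1, 6, 10, 30, 22, 29]
Final stack (bottom to top): [1, 6, 10, 30, 22, 29]


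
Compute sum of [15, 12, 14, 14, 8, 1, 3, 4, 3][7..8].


Prefix sums: [0, 15, 27, 41, 55, 63, 64, 67, 71, 74]
Sum[7..8] = prefix[9] - prefix[7] = 74 - 67 = 7


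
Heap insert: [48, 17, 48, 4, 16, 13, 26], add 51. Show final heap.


Append 51: [48, 17, 48, 4, 16, 13, 26, 51]
Bubble up: swap idx 7(51) with idx 3(4); swap idx 3(51) with idx 1(17); swap idx 1(51) with idx 0(48)
Result: [51, 48, 48, 17, 16, 13, 26, 4]


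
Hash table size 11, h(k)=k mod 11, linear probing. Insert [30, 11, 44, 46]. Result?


Insertions: 30->slot 8; 11->slot 0; 44->slot 1; 46->slot 2
Table: [11, 44, 46, None, None, None, None, None, 30, None, None]
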